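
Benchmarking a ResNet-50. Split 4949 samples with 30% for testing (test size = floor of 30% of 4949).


Test = ⌊4949·30/100⌋ = 1484
Train = 4949 - 1484 = 3465

Train: 3465, Test: 1484


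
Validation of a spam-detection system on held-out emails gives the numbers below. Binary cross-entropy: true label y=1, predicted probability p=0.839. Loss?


BCE = -[y·ln(p) + (1-y)·ln(1-p)]
= -1·ln(0.839) - 0
= -ln(0.839) = 0.1755

0.1755


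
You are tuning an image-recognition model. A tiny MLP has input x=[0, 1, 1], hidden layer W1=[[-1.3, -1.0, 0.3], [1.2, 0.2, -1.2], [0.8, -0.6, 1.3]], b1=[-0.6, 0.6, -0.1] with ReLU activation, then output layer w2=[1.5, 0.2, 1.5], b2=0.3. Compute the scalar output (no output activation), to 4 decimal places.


z1[0] = (-1.3)·(0) + (-1.0)·(1) + (0.3)·(1) - 0.6 = -1.3
z1[1] = (1.2)·(0) + (0.2)·(1) + (-1.2)·(1) + 0.6 = -0.4
z1[2] = (0.8)·(0) + (-0.6)·(1) + (1.3)·(1) - 0.1 = 0.6
h = ReLU(z1) = [0.0, 0.0, 0.6]
output = (1.5)·(0.0) + (0.2)·(0.0) + (1.5)·(0.6) + 0.3 = 1.2

1.2


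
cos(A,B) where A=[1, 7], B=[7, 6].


A·B = 1·7 + 7·6 = 49
‖A‖ = √50 = 7.0711, ‖B‖ = √85 = 9.2195
cos = 49/(√50·√85) = 49/√4250 = 0.7516

0.7516


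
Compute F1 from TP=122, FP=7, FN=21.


Precision = 122/129 = 0.9457
Recall = 122/143 = 0.8531
F1 = 2·P·R/(P+R) = 2·TP/(2·TP+FP+FN) = 244/(244+7+21) = 244/272 = 0.8971

0.8971


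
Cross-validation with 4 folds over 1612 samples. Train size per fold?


Fold size = 1612/4 = 403
Training per fold = 1612 - 403 = 1209

1209


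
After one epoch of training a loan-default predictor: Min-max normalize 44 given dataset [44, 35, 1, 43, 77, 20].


min=1, max=77
(44-1)/(77-1) = 43/76 = 0.5658

0.5658


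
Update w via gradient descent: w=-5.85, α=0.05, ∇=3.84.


w_new = w - α·∇
= -5.85 - 0.05·3.84
= -5.85 - 0.192
= -6.042

-6.042


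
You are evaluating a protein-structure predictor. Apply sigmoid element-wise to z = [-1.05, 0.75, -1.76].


σ(-1.05) = 1/(1+e^1.05) = 0.2592
σ(0.75) = 1/(1+e^-0.75) = 0.6792
σ(-1.76) = 1/(1+e^1.76) = 0.1468
result = [0.2592, 0.6792, 0.1468]

[0.2592, 0.6792, 0.1468]


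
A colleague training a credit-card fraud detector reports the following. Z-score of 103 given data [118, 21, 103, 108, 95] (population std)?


μ = 89, σ = 34.808
z = (103 - 89)/34.808 = 0.4022

0.4022


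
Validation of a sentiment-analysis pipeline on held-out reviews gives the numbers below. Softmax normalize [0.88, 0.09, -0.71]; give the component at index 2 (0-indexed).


Exponentials: e^0.88=2.4109, e^0.09=1.0942, e^-0.71=0.4916
Sum = 3.9967
Softmax = [0.6032, 0.2738, 0.123]
p[2] = 0.4916/3.9967 = 0.123

0.123


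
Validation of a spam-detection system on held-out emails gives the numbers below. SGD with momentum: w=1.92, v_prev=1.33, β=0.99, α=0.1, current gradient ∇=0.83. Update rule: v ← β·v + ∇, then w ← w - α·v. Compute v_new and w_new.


v_new = 0.99·1.33 + 0.83 = 1.3167 + 0.83 = 2.1467
w_new = 1.92 - 0.1·2.1467 = 1.92 - 0.21467 = 1.70533

v_new=2.1467, w_new=1.70533


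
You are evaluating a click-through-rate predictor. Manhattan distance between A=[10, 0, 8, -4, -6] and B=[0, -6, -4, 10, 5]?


d = |10-0| + |0+ 6| + |8+ 4| + |-4-10| + |-6-5|
  = 10 + 6 + 12 + 14 + 11
  = 53

53


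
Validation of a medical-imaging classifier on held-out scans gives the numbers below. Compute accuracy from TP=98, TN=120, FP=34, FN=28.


Accuracy = (TP+TN)/(TP+TN+FP+FN)
= (98+120)/(280)
= 218/280 = 77.86%

77.86%


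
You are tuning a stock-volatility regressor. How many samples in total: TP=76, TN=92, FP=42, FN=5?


Total = TP + TN + FP + FN
= 76 + 92 + 42 + 5
= 215
(Predicted positive: 118, predicted negative: 97)

215


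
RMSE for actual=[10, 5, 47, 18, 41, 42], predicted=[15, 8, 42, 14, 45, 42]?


MSE = 91/6 = 15.1667
RMSE = √(91/6) = 3.8944

3.8944


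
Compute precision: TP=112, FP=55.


Precision = TP/(TP+FP)
= 112/(112+55)
= 112/167 = 67.07%

67.07%


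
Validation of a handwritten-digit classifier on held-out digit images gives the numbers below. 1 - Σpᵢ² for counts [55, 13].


Probabilities: [55/68, 13/68] ≈ [0.8088, 0.1912]
Σpᵢ² = (3025 + 169)/68² = 3194/4624
Gini = 1 - Σpᵢ² = 1 - 3194/4624 = 0.3093

0.3093


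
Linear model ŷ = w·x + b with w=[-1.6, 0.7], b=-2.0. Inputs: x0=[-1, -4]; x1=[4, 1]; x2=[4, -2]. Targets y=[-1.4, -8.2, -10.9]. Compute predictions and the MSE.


ŷ0 = (-1.6)·(-1) + (0.7)·(-4) - 2.0 = -3.2
ŷ1 = (-1.6)·(4) + (0.7)·(1) - 2.0 = -7.7
ŷ2 = (-1.6)·(4) + (0.7)·(-2) - 2.0 = -9.8
errors² = [3.24, 0.25, 1.21]
MSE = 4.7000/3 = 1.5667

1.5667


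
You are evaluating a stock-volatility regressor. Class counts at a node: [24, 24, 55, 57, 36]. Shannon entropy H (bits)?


Probabilities: [24/196, 24/196, 55/196, 57/196, 36/196] ≈ [0.1224, 0.1224, 0.2806, 0.2908, 0.1837]
H = -((24/196)·log₂(24/196) + (24/196)·log₂(24/196) + (55/196)·log₂(55/196) + (57/196)·log₂(57/196) + (36/196)·log₂(36/196))
  = 2.2237 bits

2.2237 bits


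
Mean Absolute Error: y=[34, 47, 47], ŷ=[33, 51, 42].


Absolute errors: |34-33|=1, |47-51|=4, |47-42|=5
Sum = 10
MAE = 10/3 = 10/3

10/3


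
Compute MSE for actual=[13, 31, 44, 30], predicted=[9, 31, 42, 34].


Squared errors: (13-9)²=16, (31-31)²=0, (44-42)²=4, (30-34)²=16
Sum = 36
MSE = 36/4 = 9

9


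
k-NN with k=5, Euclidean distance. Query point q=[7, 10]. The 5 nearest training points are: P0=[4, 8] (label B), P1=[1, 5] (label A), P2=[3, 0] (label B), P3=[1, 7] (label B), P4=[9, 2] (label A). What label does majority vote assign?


d(q,P0) = 3.6056  (label B)
d(q,P1) = 7.8102  (label A)
d(q,P2) = 10.7703  (label B)
d(q,P3) = 6.7082  (label B)
d(q,P4) = 8.2462  (label A)
Votes: A=2, B=3
Majority → B

B


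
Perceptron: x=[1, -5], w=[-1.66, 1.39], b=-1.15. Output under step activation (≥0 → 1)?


z = (1)·(-1.66) + (-5)·(1.39) - 1.15
  = -9.76
step(z) = 0 (z<0)

0


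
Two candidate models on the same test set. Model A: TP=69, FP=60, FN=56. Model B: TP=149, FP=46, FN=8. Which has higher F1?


Model A: P=69/129=0.5349, R=69/125=0.552, F1=2PR/(P+R)=2TP/(2TP+FP+FN)=138/254=0.5433
Model B: P=149/195=0.7641, R=149/157=0.949, F1=2PR/(P+R)=2TP/(2TP+FP+FN)=298/352=0.8466
0.5433 < 0.8466 → Model B

Model B


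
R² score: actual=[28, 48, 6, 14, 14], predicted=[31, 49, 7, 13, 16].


ȳ = 22
SS_res = Σ(y-ŷ)² = 16
SS_tot = Σ(y-ȳ)² = 1096
R² = 1 - SS_res/SS_tot = 1 - 0.0146 = 0.9854

0.9854


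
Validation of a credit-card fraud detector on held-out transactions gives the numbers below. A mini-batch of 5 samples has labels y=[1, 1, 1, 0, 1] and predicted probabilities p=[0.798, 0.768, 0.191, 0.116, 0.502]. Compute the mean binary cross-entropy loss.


L[0] = -ln(0.798) = 0.2256
L[1] = -ln(0.768) = 0.264
L[2] = -ln(0.191) = 1.6555
L[3] = -ln(1-0.116) = -ln(0.884) = 0.1233
L[4] = -ln(0.502) = 0.6892
mean = (0.2256 + 0.264 + 1.6555 + 0.1233 + 0.6892)/5 = 0.5915

0.5915


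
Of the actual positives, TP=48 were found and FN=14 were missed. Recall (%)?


Recall = TP/(TP+FN)
= 48/(48+14)
= 48/62 = 77.42%

77.42%


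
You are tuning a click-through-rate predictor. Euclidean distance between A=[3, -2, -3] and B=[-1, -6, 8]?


d = √((3+ 1)² + (-2+ 6)² + (-3-8)²)
  = √(16 + 16 + 121)
  = √153 = 12.3693

12.3693


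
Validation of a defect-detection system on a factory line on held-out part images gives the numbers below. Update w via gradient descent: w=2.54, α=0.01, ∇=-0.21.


w_new = w - α·∇
= 2.54 - 0.01·-0.21
= 2.54 + 0.0021
= 2.5421

2.5421


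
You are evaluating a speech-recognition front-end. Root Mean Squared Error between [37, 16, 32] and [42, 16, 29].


MSE = 34/3 = 11.3333
RMSE = √(34/3) = 3.3665

3.3665


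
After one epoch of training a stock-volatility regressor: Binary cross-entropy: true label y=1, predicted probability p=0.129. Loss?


BCE = -[y·ln(p) + (1-y)·ln(1-p)]
= -1·ln(0.129) - 0
= -ln(0.129) = 2.0479

2.0479


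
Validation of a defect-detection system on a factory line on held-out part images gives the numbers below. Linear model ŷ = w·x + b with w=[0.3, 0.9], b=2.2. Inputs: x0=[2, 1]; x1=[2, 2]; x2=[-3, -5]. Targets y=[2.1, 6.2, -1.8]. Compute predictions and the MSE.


ŷ0 = (0.3)·(2) + (0.9)·(1) + 2.2 = 3.7
ŷ1 = (0.3)·(2) + (0.9)·(2) + 2.2 = 4.6
ŷ2 = (0.3)·(-3) + (0.9)·(-5) + 2.2 = -3.2
errors² = [2.56, 2.56, 1.96]
MSE = 7.0800/3 = 2.36

2.36


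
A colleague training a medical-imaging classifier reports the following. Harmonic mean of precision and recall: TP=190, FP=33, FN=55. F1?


Precision = 190/223 = 0.852
Recall = 190/245 = 0.7755
F1 = 2·P·R/(P+R) = 2·TP/(2·TP+FP+FN) = 380/(380+33+55) = 380/468 = 0.812

0.812


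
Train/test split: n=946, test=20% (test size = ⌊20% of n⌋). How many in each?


Test = ⌊946·20/100⌋ = 189
Train = 946 - 189 = 757

Train: 757, Test: 189


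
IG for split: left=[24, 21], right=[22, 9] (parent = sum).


Parent = [46, 30], H_parent = 0.9678
H_left = 0.9968 (n=45), H_right = 0.8691 (n=31)
H_children = (45/76)·0.9968 + (31/76)·0.8691 = 0.9447
IG = 0.9678 - 0.9447 = 0.0231

0.0231


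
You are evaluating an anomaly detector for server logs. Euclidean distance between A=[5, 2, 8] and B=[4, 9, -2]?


d = √((5-4)² + (2-9)² + (8+ 2)²)
  = √(1 + 49 + 100)
  = √150 = 12.2474

12.2474


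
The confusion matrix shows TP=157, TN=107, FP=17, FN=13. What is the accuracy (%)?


Accuracy = (TP+TN)/(TP+TN+FP+FN)
= (157+107)/(294)
= 264/294 = 89.8%

89.8%


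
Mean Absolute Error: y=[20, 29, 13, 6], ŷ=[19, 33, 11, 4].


Absolute errors: |20-19|=1, |29-33|=4, |13-11|=2, |6-4|=2
Sum = 9
MAE = 9/4 = 9/4

9/4


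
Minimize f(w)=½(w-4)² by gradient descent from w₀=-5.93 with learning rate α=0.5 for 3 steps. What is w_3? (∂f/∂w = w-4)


step 1: grad = -5.93-4 = -9.93; w = -5.93 - 0.5·(-9.93) = -0.965
step 2: grad = -0.965-4 = -4.965; w = -0.965 - 0.5·(-4.965) = 1.5175
step 3: grad = 1.5175-4 = -2.4825; w = 1.5175 - 0.5·(-2.4825) = 2.75875

2.75875


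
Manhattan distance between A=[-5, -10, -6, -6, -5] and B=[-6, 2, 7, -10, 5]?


d = |-5+ 6| + |-10-2| + |-6-7| + |-6+ 10| + |-5-5|
  = 1 + 12 + 13 + 4 + 10
  = 40

40


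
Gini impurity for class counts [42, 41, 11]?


Probabilities: [42/94, 41/94, 11/94] ≈ [0.4468, 0.4362, 0.117]
Σpᵢ² = (1764 + 1681 + 121)/94² = 3566/8836
Gini = 1 - Σpᵢ² = 1 - 3566/8836 = 0.5964

0.5964


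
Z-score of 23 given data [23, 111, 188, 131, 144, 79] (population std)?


μ = 112.6667, σ = 51.9123
z = (23 - 112.6667)/51.9123 = -1.7273

-1.7273


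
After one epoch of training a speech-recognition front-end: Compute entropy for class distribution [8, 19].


Probabilities: [8/27, 19/27] ≈ [0.2963, 0.7037]
H = -((8/27)·log₂(8/27) + (19/27)·log₂(19/27))
  = 0.8767 bits

0.8767 bits


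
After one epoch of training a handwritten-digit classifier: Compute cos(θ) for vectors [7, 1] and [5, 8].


A·B = 7·5 + 1·8 = 43
‖A‖ = √50 = 7.0711, ‖B‖ = √89 = 9.434
cos = 43/(√50·√89) = 43/√4450 = 0.6446

0.6446


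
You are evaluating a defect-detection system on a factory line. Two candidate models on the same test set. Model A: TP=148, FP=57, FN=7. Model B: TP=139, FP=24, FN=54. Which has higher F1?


Model A: P=148/205=0.722, R=148/155=0.9548, F1=2PR/(P+R)=2TP/(2TP+FP+FN)=296/360=0.8222
Model B: P=139/163=0.8528, R=139/193=0.7202, F1=2PR/(P+R)=2TP/(2TP+FP+FN)=278/356=0.7809
0.8222 > 0.7809 → Model A

Model A


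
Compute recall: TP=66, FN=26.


Recall = TP/(TP+FN)
= 66/(66+26)
= 66/92 = 71.74%

71.74%


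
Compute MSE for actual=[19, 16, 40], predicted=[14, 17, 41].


Squared errors: (19-14)²=25, (16-17)²=1, (40-41)²=1
Sum = 27
MSE = 27/3 = 9

9


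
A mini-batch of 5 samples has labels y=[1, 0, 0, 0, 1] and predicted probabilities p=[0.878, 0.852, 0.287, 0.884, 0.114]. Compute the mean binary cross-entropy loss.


L[0] = -ln(0.878) = 0.1301
L[1] = -ln(1-0.852) = -ln(0.148) = 1.9105
L[2] = -ln(1-0.287) = -ln(0.713) = 0.3383
L[3] = -ln(1-0.884) = -ln(0.116) = 2.1542
L[4] = -ln(0.114) = 2.1716
mean = (0.1301 + 1.9105 + 0.3383 + 2.1542 + 2.1716)/5 = 1.3409

1.3409


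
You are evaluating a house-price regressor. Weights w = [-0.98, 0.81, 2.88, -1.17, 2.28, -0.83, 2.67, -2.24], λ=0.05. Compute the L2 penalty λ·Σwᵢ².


‖w‖₂² = (-0.98)² + (0.81)² + (2.88)² + (-1.17)² + (2.28)² + (-0.83)² + (2.67)² + (-2.24)²
     = 0.9604 + 0.6561 + 8.2944 + 1.3689 + 5.1984 + 0.6889 + 7.1289 + 5.0176
     = 29.3136
λ·‖w‖₂² = 0.05·29.3136 = 1.46568

1.46568


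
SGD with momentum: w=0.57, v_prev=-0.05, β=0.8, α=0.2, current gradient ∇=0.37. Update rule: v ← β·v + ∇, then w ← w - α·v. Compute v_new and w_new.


v_new = 0.8·-0.05 + 0.37 = -0.04 + 0.37 = 0.33
w_new = 0.57 - 0.2·0.33 = 0.57 - 0.066 = 0.504

v_new=0.33, w_new=0.504


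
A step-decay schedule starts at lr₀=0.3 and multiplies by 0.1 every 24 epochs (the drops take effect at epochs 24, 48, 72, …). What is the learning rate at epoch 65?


n_drops = ⌊65/24⌋ = 2
lr = 0.3·0.1^2 = 0.3·0.01 = 0.003

0.003


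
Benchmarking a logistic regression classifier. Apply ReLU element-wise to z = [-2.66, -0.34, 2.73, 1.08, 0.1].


ReLU(-2.66) = max(0, -2.66) = 0.0
ReLU(-0.34) = max(0, -0.34) = 0.0
ReLU(2.73) = max(0, 2.73) = 2.73
ReLU(1.08) = max(0, 1.08) = 1.08
ReLU(0.1) = max(0, 0.1) = 0.1
result = [0.0, 0.0, 2.73, 1.08, 0.1]

[0.0, 0.0, 2.73, 1.08, 0.1]


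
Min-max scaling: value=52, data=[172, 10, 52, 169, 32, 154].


min=10, max=172
(52-10)/(172-10) = 42/162 = 0.2593

0.2593


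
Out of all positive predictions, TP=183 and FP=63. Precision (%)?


Precision = TP/(TP+FP)
= 183/(183+63)
= 183/246 = 74.39%

74.39%


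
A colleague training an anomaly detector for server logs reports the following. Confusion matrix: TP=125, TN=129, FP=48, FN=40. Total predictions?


Total = TP + TN + FP + FN
= 125 + 129 + 48 + 40
= 342
(Predicted positive: 173, predicted negative: 169)

342


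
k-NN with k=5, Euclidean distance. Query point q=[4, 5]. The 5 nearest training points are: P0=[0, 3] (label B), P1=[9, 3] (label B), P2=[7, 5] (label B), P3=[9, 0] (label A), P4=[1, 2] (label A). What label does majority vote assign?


d(q,P0) = 4.4721  (label B)
d(q,P1) = 5.3852  (label B)
d(q,P2) = 3.0  (label B)
d(q,P3) = 7.0711  (label A)
d(q,P4) = 4.2426  (label A)
Votes: A=2, B=3
Majority → B

B


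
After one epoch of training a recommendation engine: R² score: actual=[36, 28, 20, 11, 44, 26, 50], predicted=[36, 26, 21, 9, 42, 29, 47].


ȳ = 30.7143
SS_res = Σ(y-ŷ)² = 31
SS_tot = Σ(y-ȳ)² = 1109.43
R² = 1 - SS_res/SS_tot = 1 - 0.0279 = 0.9721

0.9721


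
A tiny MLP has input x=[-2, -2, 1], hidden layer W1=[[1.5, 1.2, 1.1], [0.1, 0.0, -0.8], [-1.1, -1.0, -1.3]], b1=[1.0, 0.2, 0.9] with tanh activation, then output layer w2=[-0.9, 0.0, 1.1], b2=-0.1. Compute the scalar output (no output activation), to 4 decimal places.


z1[0] = (1.5)·(-2) + (1.2)·(-2) + (1.1)·(1) + 1.0 = -3.3
z1[1] = (0.1)·(-2) + (0.0)·(-2) + (-0.8)·(1) + 0.2 = -0.8
z1[2] = (-1.1)·(-2) + (-1.0)·(-2) + (-1.3)·(1) + 0.9 = 3.8
h = tanh(z1) = [-0.9973, -0.664, 0.999]
output = (-0.9)·(-0.9973) + (0.0)·(-0.664) + (1.1)·(0.999) - 0.1 = 1.8965

1.8965


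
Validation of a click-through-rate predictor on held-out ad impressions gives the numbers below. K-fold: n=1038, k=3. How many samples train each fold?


Fold size = 1038/3 = 346
Training per fold = 1038 - 346 = 692

692


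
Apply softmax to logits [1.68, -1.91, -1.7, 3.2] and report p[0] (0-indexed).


Exponentials: e^1.68=5.3656, e^-1.91=0.1481, e^-1.7=0.1827, e^3.2=24.5325
Sum = 30.2289
Softmax = [0.1775, 0.0049, 0.006, 0.8116]
p[0] = 5.3656/30.2289 = 0.1775

0.1775


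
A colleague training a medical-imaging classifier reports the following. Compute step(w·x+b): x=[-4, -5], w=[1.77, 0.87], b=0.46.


z = (-4)·(1.77) + (-5)·(0.87) + 0.46
  = -10.97
step(z) = 0 (z<0)

0


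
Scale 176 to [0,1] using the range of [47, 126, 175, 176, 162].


min=47, max=176
(176-47)/(176-47) = 129/129 = 1.0

1.0


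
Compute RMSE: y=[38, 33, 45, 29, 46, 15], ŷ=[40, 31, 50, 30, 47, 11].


MSE = 51/6 = 8.5
RMSE = √(51/6) = 2.9155

2.9155


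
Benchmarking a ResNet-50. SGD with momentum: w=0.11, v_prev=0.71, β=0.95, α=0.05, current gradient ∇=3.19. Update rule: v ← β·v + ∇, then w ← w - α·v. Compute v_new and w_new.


v_new = 0.95·0.71 + 3.19 = 0.6745 + 3.19 = 3.8645
w_new = 0.11 - 0.05·3.8645 = 0.11 - 0.193225 = -0.083225

v_new=3.8645, w_new=-0.083225


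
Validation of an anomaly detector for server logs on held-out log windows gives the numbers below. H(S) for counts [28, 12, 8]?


Probabilities: [28/48, 12/48, 8/48] ≈ [0.5833, 0.25, 0.1667]
H = -((28/48)·log₂(28/48) + (12/48)·log₂(12/48) + (8/48)·log₂(8/48))
  = 1.3844 bits

1.3844 bits


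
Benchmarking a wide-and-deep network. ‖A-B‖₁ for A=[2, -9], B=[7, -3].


d = |2-7| + |-9+ 3|
  = 5 + 6
  = 11

11


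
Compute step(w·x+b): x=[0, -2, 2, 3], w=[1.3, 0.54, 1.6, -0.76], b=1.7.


z = (0)·(1.3) + (-2)·(0.54) + (2)·(1.6) + (3)·(-0.76) + 1.7
  = 1.54
step(z) = 1 (z≥0)

1


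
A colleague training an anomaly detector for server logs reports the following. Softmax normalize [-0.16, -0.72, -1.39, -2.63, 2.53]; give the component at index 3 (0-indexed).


Exponentials: e^-0.16=0.8521, e^-0.72=0.4868, e^-1.39=0.2491, e^-2.63=0.0721, e^2.53=12.5535
Sum = 14.2136
Softmax = [0.06, 0.0342, 0.0175, 0.0051, 0.8832]
p[3] = 0.0721/14.2136 = 0.0051

0.0051


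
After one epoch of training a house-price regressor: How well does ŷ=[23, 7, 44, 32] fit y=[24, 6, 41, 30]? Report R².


ȳ = 25.25
SS_res = Σ(y-ŷ)² = 15
SS_tot = Σ(y-ȳ)² = 642.75
R² = 1 - SS_res/SS_tot = 1 - 0.0233 = 0.9767

0.9767


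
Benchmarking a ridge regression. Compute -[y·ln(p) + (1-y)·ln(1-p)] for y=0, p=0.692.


BCE = -[y·ln(p) + (1-y)·ln(1-p)]
= -0 - 1·ln(1-0.692)
= -ln(0.308) = 1.1777

1.1777


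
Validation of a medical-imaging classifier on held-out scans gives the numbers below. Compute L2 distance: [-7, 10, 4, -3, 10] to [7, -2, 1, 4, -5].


d = √((-7-7)² + (10+ 2)² + (4-1)² + (-3-4)² + (10+ 5)²)
  = √(196 + 144 + 9 + 49 + 225)
  = √623 = 24.96

24.96


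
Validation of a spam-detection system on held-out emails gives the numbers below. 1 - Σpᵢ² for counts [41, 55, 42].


Probabilities: [41/138, 55/138, 42/138] ≈ [0.2971, 0.3986, 0.3043]
Σpᵢ² = (1681 + 3025 + 1764)/138² = 6470/19044
Gini = 1 - Σpᵢ² = 1 - 6470/19044 = 0.6603

0.6603


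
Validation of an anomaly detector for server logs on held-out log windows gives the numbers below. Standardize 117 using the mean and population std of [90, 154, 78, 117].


μ = 109.75, σ = 29.1923
z = (117 - 109.75)/29.1923 = 0.2484

0.2484


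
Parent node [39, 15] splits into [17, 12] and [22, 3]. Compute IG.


Parent = [39, 15], H_parent = 0.8524
H_left = 0.9784 (n=29), H_right = 0.5294 (n=25)
H_children = (29/54)·0.9784 + (25/54)·0.5294 = 0.7705
IG = 0.8524 - 0.7705 = 0.0819

0.0819


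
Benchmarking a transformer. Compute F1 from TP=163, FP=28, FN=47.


Precision = 163/191 = 0.8534
Recall = 163/210 = 0.7762
F1 = 2·P·R/(P+R) = 2·TP/(2·TP+FP+FN) = 326/(326+28+47) = 326/401 = 0.813

0.813


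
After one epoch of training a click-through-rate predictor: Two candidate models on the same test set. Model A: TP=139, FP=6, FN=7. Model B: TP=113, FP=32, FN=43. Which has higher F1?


Model A: P=139/145=0.9586, R=139/146=0.9521, F1=2PR/(P+R)=2TP/(2TP+FP+FN)=278/291=0.9553
Model B: P=113/145=0.7793, R=113/156=0.7244, F1=2PR/(P+R)=2TP/(2TP+FP+FN)=226/301=0.7508
0.9553 > 0.7508 → Model A

Model A


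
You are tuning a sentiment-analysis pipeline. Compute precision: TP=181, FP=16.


Precision = TP/(TP+FP)
= 181/(181+16)
= 181/197 = 91.88%

91.88%


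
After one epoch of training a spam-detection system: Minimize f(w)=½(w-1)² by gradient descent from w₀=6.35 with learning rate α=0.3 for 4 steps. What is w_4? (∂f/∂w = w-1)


step 1: grad = 6.35-1 = 5.35; w = 6.35 - 0.3·(5.35) = 4.745
step 2: grad = 4.745-1 = 3.745; w = 4.745 - 0.3·(3.745) = 3.6215
step 3: grad = 3.6215-1 = 2.6215; w = 3.6215 - 0.3·(2.6215) = 2.83505
step 4: grad = 2.83505-1 = 1.83505; w = 2.83505 - 0.3·(1.83505) = 2.284535

2.284535


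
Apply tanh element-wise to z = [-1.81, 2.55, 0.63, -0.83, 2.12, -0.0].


tanh(-1.81) = -0.9478
tanh(2.55) = 0.9879
tanh(0.63) = 0.5581
tanh(-0.83) = -0.6805
tanh(2.12) = 0.9716
tanh(-0.0) = -0.0
result = [-0.9478, 0.9879, 0.5581, -0.6805, 0.9716, -0.0]

[-0.9478, 0.9879, 0.5581, -0.6805, 0.9716, -0.0]


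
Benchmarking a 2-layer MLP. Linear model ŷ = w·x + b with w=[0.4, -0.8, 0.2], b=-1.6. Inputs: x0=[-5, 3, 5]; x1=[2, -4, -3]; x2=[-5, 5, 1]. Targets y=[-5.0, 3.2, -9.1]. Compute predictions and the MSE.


ŷ0 = (0.4)·(-5) + (-0.8)·(3) + (0.2)·(5) - 1.6 = -5.0
ŷ1 = (0.4)·(2) + (-0.8)·(-4) + (0.2)·(-3) - 1.6 = 1.8
ŷ2 = (0.4)·(-5) + (-0.8)·(5) + (0.2)·(1) - 1.6 = -7.4
errors² = [0.0, 1.96, 2.89]
MSE = 4.8500/3 = 1.6167

1.6167


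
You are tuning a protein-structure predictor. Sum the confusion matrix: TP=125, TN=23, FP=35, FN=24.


Total = TP + TN + FP + FN
= 125 + 23 + 35 + 24
= 207
(Predicted positive: 160, predicted negative: 47)

207


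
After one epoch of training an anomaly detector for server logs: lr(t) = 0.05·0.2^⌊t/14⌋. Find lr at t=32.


n_drops = ⌊32/14⌋ = 2
lr = 0.05·0.2^2 = 0.05·0.04 = 0.002

0.002


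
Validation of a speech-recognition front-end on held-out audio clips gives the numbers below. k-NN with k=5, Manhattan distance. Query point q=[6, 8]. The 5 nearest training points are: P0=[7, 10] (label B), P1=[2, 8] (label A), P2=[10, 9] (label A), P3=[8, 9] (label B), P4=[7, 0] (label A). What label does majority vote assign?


d(q,P0) = 3  (label B)
d(q,P1) = 4  (label A)
d(q,P2) = 5  (label A)
d(q,P3) = 3  (label B)
d(q,P4) = 9  (label A)
Votes: A=3, B=2
Majority → A

A


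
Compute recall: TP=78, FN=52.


Recall = TP/(TP+FN)
= 78/(78+52)
= 78/130 = 60.0%

60.0%


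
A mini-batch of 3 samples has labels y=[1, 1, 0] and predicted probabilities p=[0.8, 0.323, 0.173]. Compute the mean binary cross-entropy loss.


L[0] = -ln(0.8) = 0.2231
L[1] = -ln(0.323) = 1.1301
L[2] = -ln(1-0.173) = -ln(0.827) = 0.19
mean = (0.2231 + 1.1301 + 0.19)/3 = 0.5144

0.5144


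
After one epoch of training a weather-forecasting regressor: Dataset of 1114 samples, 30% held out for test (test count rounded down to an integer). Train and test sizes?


Test = ⌊1114·30/100⌋ = 334
Train = 1114 - 334 = 780

Train: 780, Test: 334


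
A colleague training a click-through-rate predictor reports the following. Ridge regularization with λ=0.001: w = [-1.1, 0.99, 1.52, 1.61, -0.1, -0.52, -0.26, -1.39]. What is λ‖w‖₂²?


‖w‖₂² = (-1.1)² + (0.99)² + (1.52)² + (1.61)² + (-0.1)² + (-0.52)² + (-0.26)² + (-1.39)²
     = 1.21 + 0.9801 + 2.3104 + 2.5921 + 0.01 + 0.2704 + 0.0676 + 1.9321
     = 9.3727
λ·‖w‖₂² = 0.001·9.3727 = 0.009373

0.009373


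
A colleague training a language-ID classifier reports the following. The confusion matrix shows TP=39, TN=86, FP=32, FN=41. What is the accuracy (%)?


Accuracy = (TP+TN)/(TP+TN+FP+FN)
= (39+86)/(198)
= 125/198 = 63.13%

63.13%


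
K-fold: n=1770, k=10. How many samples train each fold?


Fold size = 1770/10 = 177
Training per fold = 1770 - 177 = 1593

1593


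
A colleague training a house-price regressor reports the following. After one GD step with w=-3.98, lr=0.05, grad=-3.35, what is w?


w_new = w - α·∇
= -3.98 - 0.05·-3.35
= -3.98 + 0.1675
= -3.8125

-3.8125


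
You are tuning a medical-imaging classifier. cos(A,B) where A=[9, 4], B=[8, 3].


A·B = 9·8 + 4·3 = 84
‖A‖ = √97 = 9.8489, ‖B‖ = √73 = 8.544
cos = 84/(√97·√73) = 84/√7081 = 0.9982

0.9982


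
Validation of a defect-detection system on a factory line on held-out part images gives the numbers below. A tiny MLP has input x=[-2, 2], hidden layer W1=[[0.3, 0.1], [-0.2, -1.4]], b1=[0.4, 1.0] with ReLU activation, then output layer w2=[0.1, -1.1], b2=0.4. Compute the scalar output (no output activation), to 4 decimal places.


z1[0] = (0.3)·(-2) + (0.1)·(2) + 0.4 = 0.0
z1[1] = (-0.2)·(-2) + (-1.4)·(2) + 1.0 = -1.4
h = ReLU(z1) = [0.0, 0.0]
output = (0.1)·(0.0) + (-1.1)·(0.0) + 0.4 = 0.4

0.4


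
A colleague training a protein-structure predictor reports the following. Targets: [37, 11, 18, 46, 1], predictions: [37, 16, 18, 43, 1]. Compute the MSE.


Squared errors: (37-37)²=0, (11-16)²=25, (18-18)²=0, (46-43)²=9, (1-1)²=0
Sum = 34
MSE = 34/5 = 34/5

34/5


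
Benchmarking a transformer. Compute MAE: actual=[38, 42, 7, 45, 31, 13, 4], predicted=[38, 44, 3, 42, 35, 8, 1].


Absolute errors: |38-38|=0, |42-44|=2, |7-3|=4, |45-42|=3, |31-35|=4, |13-8|=5, |4-1|=3
Sum = 21
MAE = 21/7 = 3

3


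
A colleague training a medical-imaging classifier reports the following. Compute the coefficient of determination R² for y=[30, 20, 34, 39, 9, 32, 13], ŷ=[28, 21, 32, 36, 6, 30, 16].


ȳ = 25.2857
SS_res = Σ(y-ŷ)² = 40
SS_tot = Σ(y-ȳ)² = 775.43
R² = 1 - SS_res/SS_tot = 1 - 0.0516 = 0.9484

0.9484


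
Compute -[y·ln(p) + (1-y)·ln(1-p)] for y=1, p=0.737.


BCE = -[y·ln(p) + (1-y)·ln(1-p)]
= -1·ln(0.737) - 0
= -ln(0.737) = 0.3052

0.3052


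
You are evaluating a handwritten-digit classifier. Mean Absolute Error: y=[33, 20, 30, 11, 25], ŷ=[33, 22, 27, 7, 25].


Absolute errors: |33-33|=0, |20-22|=2, |30-27|=3, |11-7|=4, |25-25|=0
Sum = 9
MAE = 9/5 = 9/5

9/5


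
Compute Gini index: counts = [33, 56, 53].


Probabilities: [33/142, 56/142, 53/142] ≈ [0.2324, 0.3944, 0.3732]
Σpᵢ² = (1089 + 3136 + 2809)/142² = 7034/20164
Gini = 1 - Σpᵢ² = 1 - 7034/20164 = 0.6512

0.6512


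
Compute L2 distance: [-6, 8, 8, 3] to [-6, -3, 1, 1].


d = √((-6+ 6)² + (8+ 3)² + (8-1)² + (3-1)²)
  = √(0 + 121 + 49 + 4)
  = √174 = 13.1909

13.1909


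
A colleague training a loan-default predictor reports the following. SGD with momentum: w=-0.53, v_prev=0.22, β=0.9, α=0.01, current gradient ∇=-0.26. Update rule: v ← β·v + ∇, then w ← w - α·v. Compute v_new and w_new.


v_new = 0.9·0.22 - 0.26 = 0.198 - 0.26 = -0.062
w_new = -0.53 - 0.01·-0.062 = -0.53 + 0.00062 = -0.52938

v_new=-0.062, w_new=-0.52938


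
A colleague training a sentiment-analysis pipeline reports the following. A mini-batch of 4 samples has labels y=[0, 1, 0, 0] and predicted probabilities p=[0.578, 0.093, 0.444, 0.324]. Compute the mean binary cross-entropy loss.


L[0] = -ln(1-0.578) = -ln(0.422) = 0.8627
L[1] = -ln(0.093) = 2.3752
L[2] = -ln(1-0.444) = -ln(0.556) = 0.587
L[3] = -ln(1-0.324) = -ln(0.676) = 0.3916
mean = (0.8627 + 2.3752 + 0.587 + 0.3916)/4 = 1.0541

1.0541


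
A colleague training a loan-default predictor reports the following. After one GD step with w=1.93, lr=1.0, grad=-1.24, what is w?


w_new = w - α·∇
= 1.93 - 1.0·-1.24
= 1.93 + 1.24
= 3.17

3.17


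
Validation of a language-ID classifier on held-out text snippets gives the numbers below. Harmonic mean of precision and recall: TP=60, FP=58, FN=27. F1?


Precision = 60/118 = 0.5085
Recall = 60/87 = 0.6897
F1 = 2·P·R/(P+R) = 2·TP/(2·TP+FP+FN) = 120/(120+58+27) = 120/205 = 0.5854

0.5854


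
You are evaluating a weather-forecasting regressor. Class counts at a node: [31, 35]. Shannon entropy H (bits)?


Probabilities: [31/66, 35/66] ≈ [0.4697, 0.5303]
H = -((31/66)·log₂(31/66) + (35/66)·log₂(35/66))
  = 0.9973 bits

0.9973 bits


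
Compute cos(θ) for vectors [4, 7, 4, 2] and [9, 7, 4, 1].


A·B = 4·9 + 7·7 + 4·4 + 2·1 = 103
‖A‖ = √85 = 9.2195, ‖B‖ = √147 = 12.1244
cos = 103/(√85·√147) = 103/√12495 = 0.9214

0.9214


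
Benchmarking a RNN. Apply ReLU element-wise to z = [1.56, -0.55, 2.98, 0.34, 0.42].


ReLU(1.56) = max(0, 1.56) = 1.56
ReLU(-0.55) = max(0, -0.55) = 0.0
ReLU(2.98) = max(0, 2.98) = 2.98
ReLU(0.34) = max(0, 0.34) = 0.34
ReLU(0.42) = max(0, 0.42) = 0.42
result = [1.56, 0.0, 2.98, 0.34, 0.42]

[1.56, 0.0, 2.98, 0.34, 0.42]


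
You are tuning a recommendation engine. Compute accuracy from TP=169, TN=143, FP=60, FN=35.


Accuracy = (TP+TN)/(TP+TN+FP+FN)
= (169+143)/(407)
= 312/407 = 76.66%

76.66%


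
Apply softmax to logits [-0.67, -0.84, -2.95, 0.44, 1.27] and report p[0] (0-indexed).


Exponentials: e^-0.67=0.5117, e^-0.84=0.4317, e^-2.95=0.0523, e^0.44=1.5527, e^1.27=3.5609
Sum = 6.1093
Softmax = [0.0838, 0.0707, 0.0086, 0.2542, 0.5829]
p[0] = 0.5117/6.1093 = 0.0838

0.0838


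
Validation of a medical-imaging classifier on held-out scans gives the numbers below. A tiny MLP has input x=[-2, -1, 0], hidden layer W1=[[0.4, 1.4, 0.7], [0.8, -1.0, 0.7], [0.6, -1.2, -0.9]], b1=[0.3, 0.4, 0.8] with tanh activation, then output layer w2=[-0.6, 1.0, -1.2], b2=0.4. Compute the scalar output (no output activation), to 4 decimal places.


z1[0] = (0.4)·(-2) + (1.4)·(-1) + (0.7)·(0) + 0.3 = -1.9
z1[1] = (0.8)·(-2) + (-1.0)·(-1) + (0.7)·(0) + 0.4 = -0.2
z1[2] = (0.6)·(-2) + (-1.2)·(-1) + (-0.9)·(0) + 0.8 = 0.8
h = tanh(z1) = [-0.9562, -0.1974, 0.664]
output = (-0.6)·(-0.9562) + (1.0)·(-0.1974) + (-1.2)·(0.664) + 0.4 = -0.0205

-0.0205


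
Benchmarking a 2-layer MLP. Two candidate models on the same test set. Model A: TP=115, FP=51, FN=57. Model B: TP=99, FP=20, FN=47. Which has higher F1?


Model A: P=115/166=0.6928, R=115/172=0.6686, F1=2PR/(P+R)=2TP/(2TP+FP+FN)=230/338=0.6805
Model B: P=99/119=0.8319, R=99/146=0.6781, F1=2PR/(P+R)=2TP/(2TP+FP+FN)=198/265=0.7472
0.6805 < 0.7472 → Model B

Model B


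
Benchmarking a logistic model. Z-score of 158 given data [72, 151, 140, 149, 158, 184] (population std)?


μ = 142.3333, σ = 34.2864
z = (158 - 142.3333)/34.2864 = 0.4569

0.4569


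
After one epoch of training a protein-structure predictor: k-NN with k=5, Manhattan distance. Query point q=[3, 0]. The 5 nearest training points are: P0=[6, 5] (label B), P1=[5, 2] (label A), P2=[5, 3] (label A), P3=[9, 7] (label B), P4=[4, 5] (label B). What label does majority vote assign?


d(q,P0) = 8  (label B)
d(q,P1) = 4  (label A)
d(q,P2) = 5  (label A)
d(q,P3) = 13  (label B)
d(q,P4) = 6  (label B)
Votes: A=2, B=3
Majority → B

B


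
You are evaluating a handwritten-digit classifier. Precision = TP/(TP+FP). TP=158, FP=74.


Precision = TP/(TP+FP)
= 158/(158+74)
= 158/232 = 68.1%

68.1%


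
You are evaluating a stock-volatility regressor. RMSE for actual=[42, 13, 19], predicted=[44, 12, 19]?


MSE = 5/3 = 1.6667
RMSE = √(5/3) = 1.291

1.291


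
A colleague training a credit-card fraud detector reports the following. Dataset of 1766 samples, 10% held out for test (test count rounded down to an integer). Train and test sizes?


Test = ⌊1766·10/100⌋ = 176
Train = 1766 - 176 = 1590

Train: 1590, Test: 176


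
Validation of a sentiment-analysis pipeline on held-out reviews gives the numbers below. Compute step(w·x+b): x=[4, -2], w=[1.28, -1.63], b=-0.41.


z = (4)·(1.28) + (-2)·(-1.63) - 0.41
  = 7.97
step(z) = 1 (z≥0)

1


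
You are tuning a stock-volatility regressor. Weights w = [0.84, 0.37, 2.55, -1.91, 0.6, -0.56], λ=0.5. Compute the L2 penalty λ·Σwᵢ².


‖w‖₂² = (0.84)² + (0.37)² + (2.55)² + (-1.91)² + (0.6)² + (-0.56)²
     = 0.7056 + 0.1369 + 6.5025 + 3.6481 + 0.36 + 0.3136
     = 11.6667
λ·‖w‖₂² = 0.5·11.6667 = 5.83335

5.83335


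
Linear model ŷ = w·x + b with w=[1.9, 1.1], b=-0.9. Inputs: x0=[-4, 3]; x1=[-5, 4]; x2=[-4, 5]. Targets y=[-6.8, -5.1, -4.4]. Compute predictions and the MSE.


ŷ0 = (1.9)·(-4) + (1.1)·(3) - 0.9 = -5.2
ŷ1 = (1.9)·(-5) + (1.1)·(4) - 0.9 = -6.0
ŷ2 = (1.9)·(-4) + (1.1)·(5) - 0.9 = -3.0
errors² = [2.56, 0.81, 1.96]
MSE = 5.3300/3 = 1.7767

1.7767


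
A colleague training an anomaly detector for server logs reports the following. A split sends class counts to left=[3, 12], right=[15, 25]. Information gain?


Parent = [18, 37], H_parent = 0.9121
H_left = 0.7219 (n=15), H_right = 0.9544 (n=40)
H_children = (15/55)·0.7219 + (40/55)·0.9544 = 0.891
IG = 0.9121 - 0.891 = 0.0211

0.0211


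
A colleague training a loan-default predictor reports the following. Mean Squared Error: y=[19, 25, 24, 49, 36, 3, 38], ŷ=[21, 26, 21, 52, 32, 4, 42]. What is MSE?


Squared errors: (19-21)²=4, (25-26)²=1, (24-21)²=9, (49-52)²=9, (36-32)²=16, (3-4)²=1, (38-42)²=16
Sum = 56
MSE = 56/7 = 8

8


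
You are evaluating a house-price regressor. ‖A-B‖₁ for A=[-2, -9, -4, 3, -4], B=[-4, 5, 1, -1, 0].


d = |-2+ 4| + |-9-5| + |-4-1| + |3+ 1| + |-4-0|
  = 2 + 14 + 5 + 4 + 4
  = 29

29


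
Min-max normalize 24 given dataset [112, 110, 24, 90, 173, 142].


min=24, max=173
(24-24)/(173-24) = 0/149 = 0.0

0.0


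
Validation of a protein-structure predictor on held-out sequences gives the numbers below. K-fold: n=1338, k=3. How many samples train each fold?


Fold size = 1338/3 = 446
Training per fold = 1338 - 446 = 892

892


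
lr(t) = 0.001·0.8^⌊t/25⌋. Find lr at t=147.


n_drops = ⌊147/25⌋ = 5
lr = 0.001·0.8^5 = 0.001·0.32768 = 0.00032768

0.00032768


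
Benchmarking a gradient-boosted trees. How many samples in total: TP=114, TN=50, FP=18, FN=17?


Total = TP + TN + FP + FN
= 114 + 50 + 18 + 17
= 199
(Predicted positive: 132, predicted negative: 67)

199


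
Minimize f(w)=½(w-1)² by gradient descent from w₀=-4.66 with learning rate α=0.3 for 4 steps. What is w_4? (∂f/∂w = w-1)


step 1: grad = -4.66-1 = -5.66; w = -4.66 - 0.3·(-5.66) = -2.962
step 2: grad = -2.962-1 = -3.962; w = -2.962 - 0.3·(-3.962) = -1.7734
step 3: grad = -1.7734-1 = -2.7734; w = -1.7734 - 0.3·(-2.7734) = -0.94138
step 4: grad = -0.94138-1 = -1.94138; w = -0.94138 - 0.3·(-1.94138) = -0.358966

-0.358966


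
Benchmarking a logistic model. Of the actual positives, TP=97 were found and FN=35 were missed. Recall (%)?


Recall = TP/(TP+FN)
= 97/(97+35)
= 97/132 = 73.48%

73.48%


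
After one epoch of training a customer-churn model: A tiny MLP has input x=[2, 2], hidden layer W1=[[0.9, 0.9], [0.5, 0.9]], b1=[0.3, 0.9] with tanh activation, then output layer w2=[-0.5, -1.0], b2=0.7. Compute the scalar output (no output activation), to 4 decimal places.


z1[0] = (0.9)·(2) + (0.9)·(2) + 0.3 = 3.9
z1[1] = (0.5)·(2) + (0.9)·(2) + 0.9 = 3.7
h = tanh(z1) = [0.9992, 0.9988]
output = (-0.5)·(0.9992) + (-1.0)·(0.9988) + 0.7 = -0.7984

-0.7984


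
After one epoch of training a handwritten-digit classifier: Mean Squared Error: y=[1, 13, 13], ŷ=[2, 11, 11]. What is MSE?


Squared errors: (1-2)²=1, (13-11)²=4, (13-11)²=4
Sum = 9
MSE = 9/3 = 3

3


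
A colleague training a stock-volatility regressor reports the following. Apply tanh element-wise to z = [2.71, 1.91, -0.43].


tanh(2.71) = 0.9912
tanh(1.91) = 0.9571
tanh(-0.43) = -0.4053
result = [0.9912, 0.9571, -0.4053]

[0.9912, 0.9571, -0.4053]


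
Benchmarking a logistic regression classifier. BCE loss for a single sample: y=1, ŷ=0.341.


BCE = -[y·ln(p) + (1-y)·ln(1-p)]
= -1·ln(0.341) - 0
= -ln(0.341) = 1.0759

1.0759


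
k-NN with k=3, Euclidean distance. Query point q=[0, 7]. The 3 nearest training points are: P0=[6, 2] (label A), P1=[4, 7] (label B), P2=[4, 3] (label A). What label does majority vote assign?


d(q,P0) = 7.8102  (label A)
d(q,P1) = 4.0  (label B)
d(q,P2) = 5.6569  (label A)
Votes: A=2, B=1
Majority → A

A


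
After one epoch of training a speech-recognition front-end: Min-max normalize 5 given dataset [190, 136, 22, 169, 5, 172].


min=5, max=190
(5-5)/(190-5) = 0/185 = 0.0

0.0


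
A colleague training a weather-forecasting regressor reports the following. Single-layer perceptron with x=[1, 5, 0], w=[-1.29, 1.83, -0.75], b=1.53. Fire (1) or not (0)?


z = (1)·(-1.29) + (5)·(1.83) + (0)·(-0.75) + 1.53
  = 9.39
step(z) = 1 (z≥0)

1


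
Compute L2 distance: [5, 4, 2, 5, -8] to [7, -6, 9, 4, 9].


d = √((5-7)² + (4+ 6)² + (2-9)² + (5-4)² + (-8-9)²)
  = √(4 + 100 + 49 + 1 + 289)
  = √443 = 21.0476

21.0476


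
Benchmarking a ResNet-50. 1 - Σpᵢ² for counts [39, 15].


Probabilities: [39/54, 15/54] ≈ [0.7222, 0.2778]
Σpᵢ² = (1521 + 225)/54² = 1746/2916
Gini = 1 - Σpᵢ² = 1 - 1746/2916 = 0.4012

0.4012


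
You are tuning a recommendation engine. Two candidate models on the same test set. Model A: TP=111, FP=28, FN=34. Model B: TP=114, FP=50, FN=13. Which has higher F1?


Model A: P=111/139=0.7986, R=111/145=0.7655, F1=2PR/(P+R)=2TP/(2TP+FP+FN)=222/284=0.7817
Model B: P=114/164=0.6951, R=114/127=0.8976, F1=2PR/(P+R)=2TP/(2TP+FP+FN)=228/291=0.7835
0.7817 < 0.7835 → Model B

Model B


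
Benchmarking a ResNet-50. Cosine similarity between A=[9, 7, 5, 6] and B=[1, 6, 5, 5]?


A·B = 9·1 + 7·6 + 5·5 + 6·5 = 106
‖A‖ = √191 = 13.8203, ‖B‖ = √87 = 9.3274
cos = 106/(√191·√87) = 106/√16617 = 0.8223

0.8223


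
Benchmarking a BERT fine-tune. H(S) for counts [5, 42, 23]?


Probabilities: [5/70, 42/70, 23/70] ≈ [0.0714, 0.6, 0.3286]
H = -((5/70)·log₂(5/70) + (42/70)·log₂(42/70) + (23/70)·log₂(23/70))
  = 1.2417 bits

1.2417 bits


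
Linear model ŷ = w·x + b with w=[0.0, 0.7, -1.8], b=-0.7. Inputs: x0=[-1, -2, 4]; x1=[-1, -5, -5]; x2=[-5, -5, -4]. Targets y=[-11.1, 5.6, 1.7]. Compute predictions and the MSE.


ŷ0 = (0.0)·(-1) + (0.7)·(-2) + (-1.8)·(4) - 0.7 = -9.3
ŷ1 = (0.0)·(-1) + (0.7)·(-5) + (-1.8)·(-5) - 0.7 = 4.8
ŷ2 = (0.0)·(-5) + (0.7)·(-5) + (-1.8)·(-4) - 0.7 = 3.0
errors² = [3.24, 0.64, 1.69]
MSE = 5.5700/3 = 1.8567

1.8567


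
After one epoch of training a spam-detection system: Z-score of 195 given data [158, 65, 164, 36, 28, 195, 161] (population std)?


μ = 115.2857, σ = 64.4487
z = (195 - 115.2857)/64.4487 = 1.2369

1.2369


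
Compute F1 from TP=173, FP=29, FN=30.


Precision = 173/202 = 0.8564
Recall = 173/203 = 0.8522
F1 = 2·P·R/(P+R) = 2·TP/(2·TP+FP+FN) = 346/(346+29+30) = 346/405 = 0.8543

0.8543


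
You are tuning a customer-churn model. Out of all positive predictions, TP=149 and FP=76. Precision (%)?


Precision = TP/(TP+FP)
= 149/(149+76)
= 149/225 = 66.22%

66.22%


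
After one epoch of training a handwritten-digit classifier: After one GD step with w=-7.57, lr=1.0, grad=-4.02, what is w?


w_new = w - α·∇
= -7.57 - 1.0·-4.02
= -7.57 + 4.02
= -3.55

-3.55


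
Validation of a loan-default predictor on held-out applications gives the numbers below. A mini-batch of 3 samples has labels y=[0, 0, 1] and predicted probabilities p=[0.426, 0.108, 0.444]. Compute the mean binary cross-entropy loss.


L[0] = -ln(1-0.426) = -ln(0.574) = 0.5551
L[1] = -ln(1-0.108) = -ln(0.892) = 0.1143
L[2] = -ln(0.444) = 0.8119
mean = (0.5551 + 0.1143 + 0.8119)/3 = 0.4938

0.4938


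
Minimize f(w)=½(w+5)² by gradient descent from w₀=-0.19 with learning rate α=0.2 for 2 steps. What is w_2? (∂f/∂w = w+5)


step 1: grad = -0.19+5 = 4.81; w = -0.19 - 0.2·(4.81) = -1.152
step 2: grad = -1.152+5 = 3.848; w = -1.152 - 0.2·(3.848) = -1.9216

-1.9216


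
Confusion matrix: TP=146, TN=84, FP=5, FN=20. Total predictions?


Total = TP + TN + FP + FN
= 146 + 84 + 5 + 20
= 255
(Predicted positive: 151, predicted negative: 104)

255


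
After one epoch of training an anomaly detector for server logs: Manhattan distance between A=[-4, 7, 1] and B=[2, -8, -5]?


d = |-4-2| + |7+ 8| + |1+ 5|
  = 6 + 15 + 6
  = 27

27
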